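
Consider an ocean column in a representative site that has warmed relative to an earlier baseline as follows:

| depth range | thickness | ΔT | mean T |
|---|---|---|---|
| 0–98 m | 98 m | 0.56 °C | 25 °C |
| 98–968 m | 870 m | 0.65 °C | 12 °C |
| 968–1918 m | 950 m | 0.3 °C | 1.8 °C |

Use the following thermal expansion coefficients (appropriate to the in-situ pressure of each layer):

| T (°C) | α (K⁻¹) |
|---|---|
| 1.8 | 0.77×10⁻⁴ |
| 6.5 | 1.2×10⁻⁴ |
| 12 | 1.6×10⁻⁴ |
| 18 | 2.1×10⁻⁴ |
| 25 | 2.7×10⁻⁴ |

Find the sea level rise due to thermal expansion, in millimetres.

Layer 1 at 25 °C → α = 2.7×10⁻⁴ K⁻¹
Layer 2 at 12 °C → α = 1.6×10⁻⁴ K⁻¹
Layer 3 at 1.8 °C → α = 0.77×10⁻⁴ K⁻¹
Layer 1: 98 × 2.7×10⁻⁴ × 0.56 = 0.0148176 m
0.65 × 1.6×10⁻⁴ × 870 = 0.09048 m
Layer 3: 0.77×10⁻⁴ × 0.3 × 950 = 0.021945 m
Δh = 0.0148176 + 0.09048 + 0.021945 = 0.1272426 m ≈ 127 mm

127 mm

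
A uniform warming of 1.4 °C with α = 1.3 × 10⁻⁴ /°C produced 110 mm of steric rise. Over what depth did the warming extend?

H ≈ 604 m

H = Δh/(αΔT) = 0.11 / (1.3×10⁻⁴ × 1.4) ≈ 604.4 m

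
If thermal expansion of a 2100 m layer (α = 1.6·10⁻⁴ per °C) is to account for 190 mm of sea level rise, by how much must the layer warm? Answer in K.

ΔT ≈ 0.57 K

ΔT = Δh/(αH) = 0.19 / (1.6×10⁻⁴ × 2100) ≈ 0.5655 K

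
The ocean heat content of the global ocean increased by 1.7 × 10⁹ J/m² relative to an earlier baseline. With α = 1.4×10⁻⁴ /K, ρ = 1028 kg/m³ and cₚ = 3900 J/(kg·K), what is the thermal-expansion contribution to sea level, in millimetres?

Δh ≈ 59.4 mm

Δh = αQ/(ρcₚ) = 1.4×10⁻⁴ × 1.7×10⁹ / (1028 × 3900) ≈ 0.059363 m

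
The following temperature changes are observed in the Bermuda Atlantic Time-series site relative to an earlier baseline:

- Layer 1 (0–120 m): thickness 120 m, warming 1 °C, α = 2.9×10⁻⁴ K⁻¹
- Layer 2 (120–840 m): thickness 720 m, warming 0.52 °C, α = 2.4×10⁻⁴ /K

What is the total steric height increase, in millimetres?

about 125 mm

0–120 m: 1 × 2.9×10⁻⁴ × 120 = 0.03480 m
Layer 2: 720 × 0.52 × 2.4×10⁻⁴ = 0.089856 m
Δh = 0.03480 + 0.089856 = 0.124656 m ≈ 125 mm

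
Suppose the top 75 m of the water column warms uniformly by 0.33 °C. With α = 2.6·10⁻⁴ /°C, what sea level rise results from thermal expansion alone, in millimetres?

6.44 mm

Δh = αΔT·H = 2.6×10⁻⁴ × 0.33 × 75 = 0.006435 m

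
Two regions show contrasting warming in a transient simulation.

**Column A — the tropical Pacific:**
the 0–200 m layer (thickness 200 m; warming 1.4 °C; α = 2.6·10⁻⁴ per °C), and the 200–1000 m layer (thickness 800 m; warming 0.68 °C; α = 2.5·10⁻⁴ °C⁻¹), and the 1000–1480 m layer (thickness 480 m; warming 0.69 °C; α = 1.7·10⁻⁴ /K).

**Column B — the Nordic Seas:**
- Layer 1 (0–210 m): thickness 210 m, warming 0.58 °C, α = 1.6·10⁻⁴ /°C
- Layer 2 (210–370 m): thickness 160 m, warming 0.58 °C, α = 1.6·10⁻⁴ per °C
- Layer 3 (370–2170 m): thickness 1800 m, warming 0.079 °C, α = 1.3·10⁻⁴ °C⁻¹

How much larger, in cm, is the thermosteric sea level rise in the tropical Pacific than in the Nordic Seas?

Δh_A − Δh_B ≈ 21.2 cm

A Layer 1: 2.6×10⁻⁴ × 1.4 × 200 = 0.07280 m
A 800 × 2.5×10⁻⁴ × 0.68 = 0.13600 m
A Layer 3: 1.7×10⁻⁴ × 0.69 × 480 = 0.056304 m
A total: 0.265104 m
B 0–210 m: 210 × 0.58 × 1.6×10⁻⁴ = 0.019488 m
B 210–370 m: 160 × 0.58 × 1.6×10⁻⁴ = 0.014848 m
B Layer 3: 1800 × 0.079 × 1.3×10⁻⁴ = 0.018486 m
B total: 0.052822 m
Difference: 0.265104 − 0.052822 = 0.212282 m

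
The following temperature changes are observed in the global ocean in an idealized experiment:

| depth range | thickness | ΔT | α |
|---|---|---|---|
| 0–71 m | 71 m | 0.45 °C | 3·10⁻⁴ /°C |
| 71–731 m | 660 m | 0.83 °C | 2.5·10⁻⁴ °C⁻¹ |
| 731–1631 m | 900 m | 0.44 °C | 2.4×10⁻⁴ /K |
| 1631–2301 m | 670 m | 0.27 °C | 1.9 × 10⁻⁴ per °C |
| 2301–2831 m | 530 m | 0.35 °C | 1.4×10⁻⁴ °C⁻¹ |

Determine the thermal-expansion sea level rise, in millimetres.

0–71 m: 71 × 3×10⁻⁴ × 0.45 = 0.009585 m
71–731 m: 660 × 0.83 × 2.5×10⁻⁴ = 0.13695 m
Layer 3: 2.4×10⁻⁴ × 0.44 × 900 = 0.09504 m
1631–2301 m: 0.27 × 670 × 1.9×10⁻⁴ = 0.034371 m
Layer 5: 530 × 0.35 × 1.4×10⁻⁴ = 0.02597 m
Δh = 0.009585 + 0.13695 + 0.09504 + 0.034371 + 0.02597 = 0.301916 m

Δh ≈ 302 mm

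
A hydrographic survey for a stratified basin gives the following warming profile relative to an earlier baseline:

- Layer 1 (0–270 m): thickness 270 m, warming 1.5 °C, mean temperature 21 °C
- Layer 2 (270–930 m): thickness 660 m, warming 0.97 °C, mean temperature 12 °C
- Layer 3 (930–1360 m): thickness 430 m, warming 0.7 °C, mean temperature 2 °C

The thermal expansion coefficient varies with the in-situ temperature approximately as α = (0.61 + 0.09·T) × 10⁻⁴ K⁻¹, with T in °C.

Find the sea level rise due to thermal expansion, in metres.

Layer 1: α = (0.61 + 0.09×21)×10⁻⁴ = 2.5×10⁻⁴ K⁻¹
Layer 2: α = (0.61 + 0.09×12)×10⁻⁴ = 1.69×10⁻⁴ K⁻¹
Layer 3: α = (0.61 + 0.09×2)×10⁻⁴ = 0.79×10⁻⁴ K⁻¹
0–270 m: 2.5×10⁻⁴ × 270 × 1.5 = 0.10125 m
1.69×10⁻⁴ × 660 × 0.97 = 0.1081938 m
430 × 0.7 × 0.79×10⁻⁴ = 0.023779 m
Δh = 0.10125 + 0.1081938 + 0.023779 = 0.2332228 m ≈ 0.233 m

Δh ≈ 0.233 m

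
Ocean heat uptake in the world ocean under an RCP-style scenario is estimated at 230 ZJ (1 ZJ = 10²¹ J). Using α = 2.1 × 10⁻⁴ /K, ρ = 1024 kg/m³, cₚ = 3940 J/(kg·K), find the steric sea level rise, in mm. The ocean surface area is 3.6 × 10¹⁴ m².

Per unit area: Q = 230×10²¹ / (3.6×10¹⁴) ≈ 6.389×10⁸ J/m²
Δh = αQ/(ρcₚ) = 2.1×10⁻⁴ × 6.389×10⁸ / (1024 × 3940) ≈ 0.033255 m

Δh = 33 mm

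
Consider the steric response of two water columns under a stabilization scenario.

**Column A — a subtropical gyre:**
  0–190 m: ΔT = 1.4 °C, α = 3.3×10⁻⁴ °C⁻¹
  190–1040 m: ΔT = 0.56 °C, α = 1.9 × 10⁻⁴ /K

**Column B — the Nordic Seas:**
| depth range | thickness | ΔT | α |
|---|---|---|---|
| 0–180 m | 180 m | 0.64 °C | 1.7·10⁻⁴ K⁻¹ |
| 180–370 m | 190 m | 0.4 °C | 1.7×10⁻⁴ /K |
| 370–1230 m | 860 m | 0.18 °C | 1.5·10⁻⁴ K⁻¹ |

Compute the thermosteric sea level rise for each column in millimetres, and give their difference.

Δh_A ≈ 178 mm, Δh_B ≈ 55.7 mm; difference ≈ 122 mm

A Layer 1: 1.4 × 3.3×10⁻⁴ × 190 = 0.08778 m
A 0.56 × 1.9×10⁻⁴ × 850 = 0.09044 m
A total: 0.17822 m
B 0–180 m: 180 × 1.7×10⁻⁴ × 0.64 = 0.019584 m
B Layer 2: 190 × 1.7×10⁻⁴ × 0.4 = 0.01292 m
B 1.5×10⁻⁴ × 0.18 × 860 = 0.02322 m
B total: 0.055724 m
Difference: 0.17822 − 0.055724 = 0.122496 m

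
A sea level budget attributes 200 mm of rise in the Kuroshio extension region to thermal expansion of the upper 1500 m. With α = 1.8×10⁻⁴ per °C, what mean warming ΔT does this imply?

ΔT ≈ 0.74 °C

ΔT = Δh/(αH) = 0.2 / (1.8×10⁻⁴ × 1500) ≈ 0.7407 °C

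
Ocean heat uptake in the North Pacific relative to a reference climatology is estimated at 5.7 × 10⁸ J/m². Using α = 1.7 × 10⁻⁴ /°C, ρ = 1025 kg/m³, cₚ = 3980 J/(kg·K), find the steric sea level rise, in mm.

Δh = αQ/(ρcₚ) = 1.7×10⁻⁴ × 5.7×10⁸ / (1025 × 3980) ≈ 0.023753 m

Δh ≈ 23.8 mm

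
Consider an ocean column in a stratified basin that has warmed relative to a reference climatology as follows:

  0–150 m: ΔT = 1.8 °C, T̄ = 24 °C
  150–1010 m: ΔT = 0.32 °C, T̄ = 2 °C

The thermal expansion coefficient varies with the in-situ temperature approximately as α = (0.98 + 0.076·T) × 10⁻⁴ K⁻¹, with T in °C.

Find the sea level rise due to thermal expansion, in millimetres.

Layer 1: α = (0.98 + 0.076×24)×10⁻⁴ = 2.804×10⁻⁴ K⁻¹
Layer 2: α = (0.98 + 0.076×2)×10⁻⁴ = 1.132×10⁻⁴ K⁻¹
0–150 m: 2.804×10⁻⁴ × 150 × 1.8 = 0.075708 m
150–1010 m: 860 × 0.32 × 1.132×10⁻⁴ = 0.03115264 m
Δh = 0.075708 + 0.03115264 = 0.10686064 m ≈ 107 mm

about 107 mm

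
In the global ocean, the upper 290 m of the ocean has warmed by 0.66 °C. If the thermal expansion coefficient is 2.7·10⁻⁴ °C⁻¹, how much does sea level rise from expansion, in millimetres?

52 mm

Δh = αΔT·H = 2.7×10⁻⁴ × 0.66 × 290 = 0.051678 m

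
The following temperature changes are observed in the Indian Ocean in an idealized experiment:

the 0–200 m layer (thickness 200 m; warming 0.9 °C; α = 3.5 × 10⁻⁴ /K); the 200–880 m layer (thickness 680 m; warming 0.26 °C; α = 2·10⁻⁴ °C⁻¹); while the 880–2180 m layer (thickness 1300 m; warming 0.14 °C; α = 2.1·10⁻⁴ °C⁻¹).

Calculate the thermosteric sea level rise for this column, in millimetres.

Δh ≈ 140 mm

200 × 0.9 × 3.5×10⁻⁴ = 0.06300 m
200–880 m: 680 × 2×10⁻⁴ × 0.26 = 0.03536 m
Layer 3: 1300 × 0.14 × 2.1×10⁻⁴ = 0.03822 m
Δh = 0.06300 + 0.03536 + 0.03822 = 0.13658 m ≈ 140 mm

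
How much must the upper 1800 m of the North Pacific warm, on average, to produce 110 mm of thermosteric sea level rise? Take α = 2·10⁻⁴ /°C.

ΔT = Δh/(αH) = 0.11 / (2×10⁻⁴ × 1800) ≈ 0.3056 K

about 0.306 K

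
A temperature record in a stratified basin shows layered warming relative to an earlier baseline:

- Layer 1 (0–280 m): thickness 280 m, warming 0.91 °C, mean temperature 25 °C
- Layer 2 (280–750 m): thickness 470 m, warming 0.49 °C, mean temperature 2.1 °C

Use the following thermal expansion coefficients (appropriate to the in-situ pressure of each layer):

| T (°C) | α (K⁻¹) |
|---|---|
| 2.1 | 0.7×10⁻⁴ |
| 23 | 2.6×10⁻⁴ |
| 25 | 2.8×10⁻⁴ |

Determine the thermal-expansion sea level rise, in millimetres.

Layer 1 at 25 °C → α = 2.8×10⁻⁴ K⁻¹
Layer 2 at 2.1 °C → α = 0.7×10⁻⁴ K⁻¹
Layer 1: 0.91 × 280 × 2.8×10⁻⁴ = 0.071344 m
0.7×10⁻⁴ × 470 × 0.49 = 0.016121 m
Δh = 0.071344 + 0.016121 = 0.087465 m

Δh = 87.5 mm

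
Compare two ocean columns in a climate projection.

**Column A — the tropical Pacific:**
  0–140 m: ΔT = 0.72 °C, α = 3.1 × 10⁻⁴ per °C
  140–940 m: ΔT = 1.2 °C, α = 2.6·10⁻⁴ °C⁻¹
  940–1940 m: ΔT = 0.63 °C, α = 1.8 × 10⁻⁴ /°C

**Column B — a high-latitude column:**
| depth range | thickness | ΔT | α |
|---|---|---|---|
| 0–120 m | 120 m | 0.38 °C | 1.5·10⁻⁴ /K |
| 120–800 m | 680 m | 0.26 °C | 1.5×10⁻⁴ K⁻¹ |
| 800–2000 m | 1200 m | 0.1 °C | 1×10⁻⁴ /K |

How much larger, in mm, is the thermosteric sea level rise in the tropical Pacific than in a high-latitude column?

A 140 × 0.72 × 3.1×10⁻⁴ = 0.031248 m
A 2.6×10⁻⁴ × 1.2 × 800 = 0.24960 m
A 1.8×10⁻⁴ × 1000 × 0.63 = 0.11340 m
A total: 0.394248 m
B Layer 1: 1.5×10⁻⁴ × 120 × 0.38 = 0.00684 m
B 1.5×10⁻⁴ × 0.26 × 680 = 0.02652 m
B Layer 3: 1200 × 0.1 × 1×10⁻⁴ = 0.01200 m
B total: 0.04536 m
Difference: 0.394248 − 0.04536 = 0.348888 m

349 mm larger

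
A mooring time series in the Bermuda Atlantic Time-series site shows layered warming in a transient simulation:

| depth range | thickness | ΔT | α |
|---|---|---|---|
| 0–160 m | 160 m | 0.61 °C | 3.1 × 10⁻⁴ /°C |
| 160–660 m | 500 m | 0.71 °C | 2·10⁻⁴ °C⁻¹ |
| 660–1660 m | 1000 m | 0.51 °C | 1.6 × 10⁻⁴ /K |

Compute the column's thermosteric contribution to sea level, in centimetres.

0–160 m: 3.1×10⁻⁴ × 0.61 × 160 = 0.030256 m
160–660 m: 500 × 2×10⁻⁴ × 0.71 = 0.07100 m
660–1660 m: 1000 × 1.6×10⁻⁴ × 0.51 = 0.08160 m
Δh = 0.030256 + 0.07100 + 0.08160 = 0.182856 m

18 cm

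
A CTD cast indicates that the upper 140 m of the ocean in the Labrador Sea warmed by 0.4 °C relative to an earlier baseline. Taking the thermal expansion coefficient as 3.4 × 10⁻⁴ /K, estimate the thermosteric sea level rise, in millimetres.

19.0 mm

Δh = αΔT·H = 3.4×10⁻⁴ × 0.4 × 140 = 0.01904 m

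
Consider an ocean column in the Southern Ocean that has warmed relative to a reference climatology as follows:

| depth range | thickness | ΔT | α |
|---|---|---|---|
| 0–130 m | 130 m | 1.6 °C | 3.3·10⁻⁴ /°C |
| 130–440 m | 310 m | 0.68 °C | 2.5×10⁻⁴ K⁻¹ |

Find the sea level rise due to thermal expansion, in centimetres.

130 × 3.3×10⁻⁴ × 1.6 = 0.06864 m
130–440 m: 310 × 2.5×10⁻⁴ × 0.68 = 0.05270 m
Δh = 0.06864 + 0.05270 = 0.12134 m ≈ 12.1 cm

12.1 cm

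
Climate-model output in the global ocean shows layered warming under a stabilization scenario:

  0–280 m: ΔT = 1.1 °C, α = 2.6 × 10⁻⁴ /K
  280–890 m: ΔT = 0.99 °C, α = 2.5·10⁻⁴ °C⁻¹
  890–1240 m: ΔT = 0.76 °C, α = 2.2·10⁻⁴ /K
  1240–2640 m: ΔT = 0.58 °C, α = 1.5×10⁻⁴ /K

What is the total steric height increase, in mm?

Δh ≈ 410 mm

Layer 1: 1.1 × 2.6×10⁻⁴ × 280 = 0.08008 m
280–890 m: 0.99 × 2.5×10⁻⁴ × 610 = 0.150975 m
Layer 3: 2.2×10⁻⁴ × 350 × 0.76 = 0.05852 m
1240–2640 m: 1400 × 1.5×10⁻⁴ × 0.58 = 0.12180 m
Δh = 0.08008 + 0.150975 + 0.05852 + 0.12180 = 0.411375 m ≈ 410 mm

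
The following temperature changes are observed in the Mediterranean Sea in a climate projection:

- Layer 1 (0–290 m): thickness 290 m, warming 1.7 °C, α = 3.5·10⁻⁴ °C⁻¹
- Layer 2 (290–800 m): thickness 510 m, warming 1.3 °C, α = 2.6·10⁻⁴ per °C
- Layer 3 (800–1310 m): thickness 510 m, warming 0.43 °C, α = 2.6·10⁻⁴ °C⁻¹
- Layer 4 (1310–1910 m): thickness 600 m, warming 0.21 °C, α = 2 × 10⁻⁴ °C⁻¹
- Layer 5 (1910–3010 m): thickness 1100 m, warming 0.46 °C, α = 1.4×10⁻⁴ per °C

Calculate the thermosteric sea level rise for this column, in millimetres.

Layer 1: 290 × 1.7 × 3.5×10⁻⁴ = 0.17255 m
510 × 1.3 × 2.6×10⁻⁴ = 0.17238 m
Layer 3: 2.6×10⁻⁴ × 510 × 0.43 = 0.057018 m
1310–1910 m: 0.21 × 600 × 2×10⁻⁴ = 0.02520 m
1100 × 1.4×10⁻⁴ × 0.46 = 0.07084 m
Δh = 0.17255 + 0.17238 + 0.057018 + 0.02520 + 0.07084 = 0.497988 m

Δh = 500 mm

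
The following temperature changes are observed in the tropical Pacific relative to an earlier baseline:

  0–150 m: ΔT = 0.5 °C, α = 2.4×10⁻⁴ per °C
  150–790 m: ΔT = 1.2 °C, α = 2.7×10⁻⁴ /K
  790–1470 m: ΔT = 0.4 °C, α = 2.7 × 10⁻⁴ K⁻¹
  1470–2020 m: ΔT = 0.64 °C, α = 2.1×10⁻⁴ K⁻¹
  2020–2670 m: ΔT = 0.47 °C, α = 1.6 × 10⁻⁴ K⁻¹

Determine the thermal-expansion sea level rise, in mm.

Layer 1: 2.4×10⁻⁴ × 150 × 0.5 = 0.01800 m
Layer 2: 640 × 1.2 × 2.7×10⁻⁴ = 0.20736 m
Layer 3: 680 × 2.7×10⁻⁴ × 0.4 = 0.07344 m
1470–2020 m: 550 × 2.1×10⁻⁴ × 0.64 = 0.07392 m
2020–2670 m: 0.47 × 1.6×10⁻⁴ × 650 = 0.04888 m
Δh = 0.01800 + 0.20736 + 0.07344 + 0.07392 + 0.04888 = 0.42160 m ≈ 422 mm

Δh = 422 mm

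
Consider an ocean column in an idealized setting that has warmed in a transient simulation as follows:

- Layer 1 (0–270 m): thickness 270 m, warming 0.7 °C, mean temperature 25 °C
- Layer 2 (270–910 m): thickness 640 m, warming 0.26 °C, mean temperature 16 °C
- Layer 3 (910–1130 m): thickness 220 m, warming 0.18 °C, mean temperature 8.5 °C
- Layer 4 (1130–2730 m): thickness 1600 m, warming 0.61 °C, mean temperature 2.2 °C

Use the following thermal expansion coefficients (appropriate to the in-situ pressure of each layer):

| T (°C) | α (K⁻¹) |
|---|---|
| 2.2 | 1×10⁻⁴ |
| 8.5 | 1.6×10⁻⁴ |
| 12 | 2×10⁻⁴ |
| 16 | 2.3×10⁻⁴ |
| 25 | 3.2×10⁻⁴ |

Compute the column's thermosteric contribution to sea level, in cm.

Layer 1 at 25 °C → α = 3.2×10⁻⁴ K⁻¹
Layer 2 at 16 °C → α = 2.3×10⁻⁴ K⁻¹
Layer 3 at 8.5 °C → α = 1.6×10⁻⁴ K⁻¹
Layer 4 at 2.2 °C → α = 1×10⁻⁴ K⁻¹
Layer 1: 0.7 × 270 × 3.2×10⁻⁴ = 0.06048 m
270–910 m: 2.3×10⁻⁴ × 0.26 × 640 = 0.038272 m
1.6×10⁻⁴ × 220 × 0.18 = 0.006336 m
1130–2730 m: 1×10⁻⁴ × 1600 × 0.61 = 0.09760 m
Δh = 0.06048 + 0.038272 + 0.006336 + 0.09760 = 0.202688 m ≈ 20 cm

Δh ≈ 20 cm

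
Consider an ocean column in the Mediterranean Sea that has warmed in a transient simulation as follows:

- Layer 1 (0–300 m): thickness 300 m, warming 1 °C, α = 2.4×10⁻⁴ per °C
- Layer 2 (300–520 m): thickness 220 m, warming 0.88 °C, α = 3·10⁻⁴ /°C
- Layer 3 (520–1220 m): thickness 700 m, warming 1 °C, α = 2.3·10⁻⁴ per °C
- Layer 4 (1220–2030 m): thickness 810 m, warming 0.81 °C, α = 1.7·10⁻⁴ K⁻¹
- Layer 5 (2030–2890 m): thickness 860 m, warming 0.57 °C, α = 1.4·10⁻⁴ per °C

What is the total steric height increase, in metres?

0–300 m: 1 × 2.4×10⁻⁴ × 300 = 0.07200 m
3×10⁻⁴ × 0.88 × 220 = 0.05808 m
520–1220 m: 1 × 700 × 2.3×10⁻⁴ = 0.16100 m
1220–2030 m: 810 × 1.7×10⁻⁴ × 0.81 = 0.111537 m
Layer 5: 860 × 0.57 × 1.4×10⁻⁴ = 0.068628 m
Δh = 0.07200 + 0.05808 + 0.16100 + 0.111537 + 0.068628 = 0.471245 m

about 0.471 m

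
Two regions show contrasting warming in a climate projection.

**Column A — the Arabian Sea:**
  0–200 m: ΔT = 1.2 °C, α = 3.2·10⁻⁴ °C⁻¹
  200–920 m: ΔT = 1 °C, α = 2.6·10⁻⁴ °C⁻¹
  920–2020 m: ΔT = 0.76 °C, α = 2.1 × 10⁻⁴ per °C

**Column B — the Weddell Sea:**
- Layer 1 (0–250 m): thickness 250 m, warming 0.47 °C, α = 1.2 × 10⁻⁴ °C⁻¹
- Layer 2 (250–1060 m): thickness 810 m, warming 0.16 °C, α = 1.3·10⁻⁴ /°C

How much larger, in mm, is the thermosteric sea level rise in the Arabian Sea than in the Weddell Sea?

Δh_A − Δh_B ≈ 409 mm

A Layer 1: 3.2×10⁻⁴ × 1.2 × 200 = 0.07680 m
A Layer 2: 2.6×10⁻⁴ × 720 × 1 = 0.18720 m
A 2.1×10⁻⁴ × 1100 × 0.76 = 0.17556 m
A total: 0.43956 m
B Layer 1: 1.2×10⁻⁴ × 0.47 × 250 = 0.01410 m
B 250–1060 m: 0.16 × 810 × 1.3×10⁻⁴ = 0.016848 m
B total: 0.030948 m
Difference: 0.43956 − 0.030948 = 0.408612 m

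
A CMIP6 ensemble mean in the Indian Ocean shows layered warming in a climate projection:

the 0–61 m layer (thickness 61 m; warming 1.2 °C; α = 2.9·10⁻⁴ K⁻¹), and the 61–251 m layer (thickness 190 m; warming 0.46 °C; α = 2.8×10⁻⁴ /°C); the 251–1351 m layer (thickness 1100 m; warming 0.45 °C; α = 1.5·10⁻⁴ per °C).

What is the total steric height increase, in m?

0.120 m of thermosteric rise

Layer 1: 61 × 2.9×10⁻⁴ × 1.2 = 0.021228 m
61–251 m: 190 × 0.46 × 2.8×10⁻⁴ = 0.024472 m
Layer 3: 1.5×10⁻⁴ × 1100 × 0.45 = 0.07425 m
Δh = 0.021228 + 0.024472 + 0.07425 = 0.11995 m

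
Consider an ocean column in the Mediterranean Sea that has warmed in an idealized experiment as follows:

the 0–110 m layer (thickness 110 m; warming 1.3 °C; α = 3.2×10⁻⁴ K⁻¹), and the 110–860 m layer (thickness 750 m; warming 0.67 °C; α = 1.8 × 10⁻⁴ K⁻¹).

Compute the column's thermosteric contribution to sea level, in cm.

0–110 m: 1.3 × 3.2×10⁻⁴ × 110 = 0.04576 m
Layer 2: 750 × 1.8×10⁻⁴ × 0.67 = 0.09045 m
Δh = 0.04576 + 0.09045 = 0.13621 m

14 cm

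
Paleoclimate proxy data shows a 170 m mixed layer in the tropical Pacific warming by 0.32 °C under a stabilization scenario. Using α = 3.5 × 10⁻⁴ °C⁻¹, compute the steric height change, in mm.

Δh = 19 mm

Δh = αΔT·H = 3.5×10⁻⁴ × 0.32 × 170 = 0.01904 m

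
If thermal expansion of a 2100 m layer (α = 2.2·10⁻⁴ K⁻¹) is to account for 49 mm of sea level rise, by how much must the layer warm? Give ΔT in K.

ΔT = Δh/(αH) = 0.049 / (2.2×10⁻⁴ × 2100) ≈ 0.1061 K

0.106 K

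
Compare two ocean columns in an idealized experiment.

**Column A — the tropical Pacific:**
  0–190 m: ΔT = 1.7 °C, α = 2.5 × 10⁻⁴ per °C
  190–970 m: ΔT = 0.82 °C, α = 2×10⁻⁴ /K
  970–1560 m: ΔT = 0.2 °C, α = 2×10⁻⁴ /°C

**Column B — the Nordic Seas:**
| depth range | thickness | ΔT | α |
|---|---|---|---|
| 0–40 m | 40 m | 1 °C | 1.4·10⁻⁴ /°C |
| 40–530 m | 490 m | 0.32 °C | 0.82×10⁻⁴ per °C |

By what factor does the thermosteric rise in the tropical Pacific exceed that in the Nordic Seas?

A 0–190 m: 2.5×10⁻⁴ × 190 × 1.7 = 0.08075 m
A 190–970 m: 780 × 2×10⁻⁴ × 0.82 = 0.12792 m
A 590 × 0.2 × 2×10⁻⁴ = 0.02360 m
A total: 0.23227 m
B Layer 1: 1.4×10⁻⁴ × 1 × 40 = 0.00560 m
B 40–530 m: 0.32 × 490 × 0.82×10⁻⁴ = 0.0128576 m
B total: 0.0184576 m
Ratio: 0.23227 / 0.0184576 ≈ 12.58

≈ 12.6×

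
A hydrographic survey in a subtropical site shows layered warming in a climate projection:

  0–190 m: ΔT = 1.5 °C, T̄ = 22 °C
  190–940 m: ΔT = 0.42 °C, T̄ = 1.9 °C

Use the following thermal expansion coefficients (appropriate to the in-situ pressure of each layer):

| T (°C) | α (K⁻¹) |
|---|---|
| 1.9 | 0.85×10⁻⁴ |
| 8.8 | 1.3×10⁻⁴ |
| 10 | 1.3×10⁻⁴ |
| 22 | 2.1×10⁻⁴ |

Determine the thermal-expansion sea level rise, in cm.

Δh = 8.66 cm

Layer 1 at 22 °C → α = 2.1×10⁻⁴ K⁻¹
Layer 2 at 1.9 °C → α = 0.85×10⁻⁴ K⁻¹
0–190 m: 2.1×10⁻⁴ × 190 × 1.5 = 0.05985 m
0.42 × 0.85×10⁻⁴ × 750 = 0.026775 m
Δh = 0.05985 + 0.026775 = 0.086625 m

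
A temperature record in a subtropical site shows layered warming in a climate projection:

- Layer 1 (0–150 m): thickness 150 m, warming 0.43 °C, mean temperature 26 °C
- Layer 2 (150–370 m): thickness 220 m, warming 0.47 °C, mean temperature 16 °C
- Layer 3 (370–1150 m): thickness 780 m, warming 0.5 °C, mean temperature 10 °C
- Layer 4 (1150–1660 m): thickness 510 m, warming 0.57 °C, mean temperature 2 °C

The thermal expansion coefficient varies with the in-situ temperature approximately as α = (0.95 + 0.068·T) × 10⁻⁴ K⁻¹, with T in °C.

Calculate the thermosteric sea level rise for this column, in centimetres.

Δh ≈ 13 cm

Layer 1: α = (0.95 + 0.068×26)×10⁻⁴ = 2.718×10⁻⁴ K⁻¹
Layer 2: α = (0.95 + 0.068×16)×10⁻⁴ = 2.038×10⁻⁴ K⁻¹
Layer 3: α = (0.95 + 0.068×10)×10⁻⁴ = 1.63×10⁻⁴ K⁻¹
Layer 4: α = (0.95 + 0.068×2)×10⁻⁴ = 1.086×10⁻⁴ K⁻¹
Layer 1: 0.43 × 150 × 2.718×10⁻⁴ = 0.0175311 m
Layer 2: 2.038×10⁻⁴ × 0.47 × 220 = 0.02107292 m
1.63×10⁻⁴ × 0.5 × 780 = 0.06357 m
0.57 × 1.086×10⁻⁴ × 510 = 0.03157002 m
Δh = 0.0175311 + 0.02107292 + 0.06357 + 0.03157002 = 0.13374404 m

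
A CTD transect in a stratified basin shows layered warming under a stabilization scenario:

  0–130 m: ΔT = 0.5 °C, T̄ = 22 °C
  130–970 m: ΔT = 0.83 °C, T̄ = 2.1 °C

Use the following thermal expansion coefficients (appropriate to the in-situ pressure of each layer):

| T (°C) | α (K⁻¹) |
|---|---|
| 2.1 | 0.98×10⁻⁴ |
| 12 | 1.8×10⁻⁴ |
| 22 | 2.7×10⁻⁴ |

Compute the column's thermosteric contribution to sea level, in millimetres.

Layer 1 at 22 °C → α = 2.7×10⁻⁴ K⁻¹
Layer 2 at 2.1 °C → α = 0.98×10⁻⁴ K⁻¹
2.7×10⁻⁴ × 0.5 × 130 = 0.01755 m
0.98×10⁻⁴ × 0.83 × 840 = 0.0683256 m
Δh = 0.01755 + 0.0683256 = 0.0858756 m

about 86 mm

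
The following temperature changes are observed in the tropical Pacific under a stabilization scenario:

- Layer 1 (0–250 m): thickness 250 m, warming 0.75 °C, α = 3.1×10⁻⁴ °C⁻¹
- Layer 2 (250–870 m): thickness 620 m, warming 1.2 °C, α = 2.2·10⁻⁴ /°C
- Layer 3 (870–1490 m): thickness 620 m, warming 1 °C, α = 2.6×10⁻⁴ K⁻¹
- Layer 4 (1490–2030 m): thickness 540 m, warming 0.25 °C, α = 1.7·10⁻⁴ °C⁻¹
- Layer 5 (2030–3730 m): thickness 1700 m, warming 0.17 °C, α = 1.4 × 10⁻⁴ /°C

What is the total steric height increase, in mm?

Δh = 446 mm

250 × 3.1×10⁻⁴ × 0.75 = 0.058125 m
Layer 2: 2.2×10⁻⁴ × 1.2 × 620 = 0.16368 m
1 × 2.6×10⁻⁴ × 620 = 0.16120 m
1.7×10⁻⁴ × 540 × 0.25 = 0.02295 m
0.17 × 1.4×10⁻⁴ × 1700 = 0.04046 m
Δh = 0.058125 + 0.16368 + 0.16120 + 0.02295 + 0.04046 = 0.446415 m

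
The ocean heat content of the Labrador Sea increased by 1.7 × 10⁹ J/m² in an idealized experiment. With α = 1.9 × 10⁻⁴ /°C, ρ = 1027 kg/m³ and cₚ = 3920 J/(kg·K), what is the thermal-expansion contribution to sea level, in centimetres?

8.02 cm

Δh = αQ/(ρcₚ) = 1.9×10⁻⁴ × 1.7×10⁹ / (1027 × 3920) ≈ 0.080232 m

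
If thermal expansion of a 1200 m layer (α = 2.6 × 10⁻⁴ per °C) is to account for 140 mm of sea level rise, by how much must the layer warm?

ΔT = Δh/(αH) = 0.14 / (2.6×10⁻⁴ × 1200) ≈ 0.4487 K

0.449 K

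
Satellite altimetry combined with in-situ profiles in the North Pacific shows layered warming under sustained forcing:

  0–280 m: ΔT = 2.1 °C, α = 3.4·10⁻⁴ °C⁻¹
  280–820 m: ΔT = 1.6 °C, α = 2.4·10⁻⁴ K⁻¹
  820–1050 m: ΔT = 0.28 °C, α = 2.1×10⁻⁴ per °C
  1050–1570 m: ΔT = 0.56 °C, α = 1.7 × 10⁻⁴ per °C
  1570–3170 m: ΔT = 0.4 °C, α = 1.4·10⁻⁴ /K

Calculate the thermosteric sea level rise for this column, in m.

Δh ≈ 0.560 m

3.4×10⁻⁴ × 2.1 × 280 = 0.19992 m
2.4×10⁻⁴ × 1.6 × 540 = 0.20736 m
Layer 3: 2.1×10⁻⁴ × 230 × 0.28 = 0.013524 m
1050–1570 m: 0.56 × 520 × 1.7×10⁻⁴ = 0.049504 m
1570–3170 m: 0.4 × 1.4×10⁻⁴ × 1600 = 0.08960 m
Δh = 0.19992 + 0.20736 + 0.013524 + 0.049504 + 0.08960 = 0.559908 m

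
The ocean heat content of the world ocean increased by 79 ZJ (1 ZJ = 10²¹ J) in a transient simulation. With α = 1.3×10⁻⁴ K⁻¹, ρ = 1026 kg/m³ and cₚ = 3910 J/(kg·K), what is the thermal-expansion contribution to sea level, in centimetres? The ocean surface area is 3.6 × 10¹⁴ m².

Per unit area: Q = 79×10²¹ / (3.6×10¹⁴) ≈ 2.194×10⁸ J/m²
Δh = αQ/(ρcₚ) = 1.3×10⁻⁴ × 2.194×10⁸ / (1026 × 3910) ≈ 0.0071098 m

0.71 cm of thermosteric rise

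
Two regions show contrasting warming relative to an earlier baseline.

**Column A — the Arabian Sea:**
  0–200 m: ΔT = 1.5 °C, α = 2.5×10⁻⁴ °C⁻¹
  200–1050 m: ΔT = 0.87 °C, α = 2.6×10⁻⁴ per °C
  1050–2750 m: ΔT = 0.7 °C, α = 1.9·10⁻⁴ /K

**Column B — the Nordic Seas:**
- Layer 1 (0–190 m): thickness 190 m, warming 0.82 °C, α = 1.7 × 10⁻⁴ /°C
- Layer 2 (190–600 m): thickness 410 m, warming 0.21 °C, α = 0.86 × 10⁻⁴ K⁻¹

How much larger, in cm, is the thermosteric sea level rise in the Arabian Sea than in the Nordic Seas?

A 0–200 m: 1.5 × 2.5×10⁻⁴ × 200 = 0.07500 m
A 200–1050 m: 2.6×10⁻⁴ × 850 × 0.87 = 0.19227 m
A 1050–2750 m: 0.7 × 1.9×10⁻⁴ × 1700 = 0.22610 m
A total: 0.49337 m
B Layer 1: 190 × 1.7×10⁻⁴ × 0.82 = 0.026486 m
B Layer 2: 410 × 0.86×10⁻⁴ × 0.21 = 0.0074046 m
B total: 0.0338906 m
Difference: 0.49337 − 0.0338906 = 0.4594794 m

Δh_A − Δh_B ≈ 46 cm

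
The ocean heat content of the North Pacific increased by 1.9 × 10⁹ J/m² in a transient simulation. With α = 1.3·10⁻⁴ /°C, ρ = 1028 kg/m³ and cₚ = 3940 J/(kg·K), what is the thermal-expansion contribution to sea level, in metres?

Δh ≈ 0.061 m

Δh = αQ/(ρcₚ) = 1.3×10⁻⁴ × 1.9×10⁹ / (1028 × 3940) ≈ 0.060983 m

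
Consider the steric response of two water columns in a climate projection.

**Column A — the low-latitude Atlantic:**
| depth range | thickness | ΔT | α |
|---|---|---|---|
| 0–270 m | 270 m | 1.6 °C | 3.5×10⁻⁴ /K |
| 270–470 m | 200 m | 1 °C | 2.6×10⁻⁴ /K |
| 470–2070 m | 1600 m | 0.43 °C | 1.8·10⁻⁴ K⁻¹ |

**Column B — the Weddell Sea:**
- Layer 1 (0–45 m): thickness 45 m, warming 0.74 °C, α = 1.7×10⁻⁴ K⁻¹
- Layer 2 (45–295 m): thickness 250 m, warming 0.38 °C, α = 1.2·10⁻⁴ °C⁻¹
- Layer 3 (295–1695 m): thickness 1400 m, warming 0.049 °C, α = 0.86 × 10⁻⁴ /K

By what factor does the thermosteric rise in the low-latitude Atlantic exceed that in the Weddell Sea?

≈ 14×

A Layer 1: 1.6 × 270 × 3.5×10⁻⁴ = 0.15120 m
A 2.6×10⁻⁴ × 1 × 200 = 0.05200 m
A 1.8×10⁻⁴ × 0.43 × 1600 = 0.12384 m
A total: 0.32704 m
B 0–45 m: 0.74 × 1.7×10⁻⁴ × 45 = 0.005661 m
B 250 × 1.2×10⁻⁴ × 0.38 = 0.01140 m
B 1400 × 0.86×10⁻⁴ × 0.049 = 0.0058996 m
B total: 0.0229606 m
Ratio: 0.32704 / 0.0229606 ≈ 14.24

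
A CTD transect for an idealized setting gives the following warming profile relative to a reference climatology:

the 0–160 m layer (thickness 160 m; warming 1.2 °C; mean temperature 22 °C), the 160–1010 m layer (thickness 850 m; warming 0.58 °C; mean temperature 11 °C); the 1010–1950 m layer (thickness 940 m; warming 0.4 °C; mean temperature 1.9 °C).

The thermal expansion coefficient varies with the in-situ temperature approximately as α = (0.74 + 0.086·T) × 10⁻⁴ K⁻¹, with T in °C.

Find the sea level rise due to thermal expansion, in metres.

Layer 1: α = (0.74 + 0.086×22)×10⁻⁴ = 2.632×10⁻⁴ K⁻¹
Layer 2: α = (0.74 + 0.086×11)×10⁻⁴ = 1.686×10⁻⁴ K⁻¹
Layer 3: α = (0.74 + 0.086×1.9)×10⁻⁴ = 0.9034×10⁻⁴ K⁻¹
160 × 1.2 × 2.632×10⁻⁴ = 0.0505344 m
0.58 × 850 × 1.686×10⁻⁴ = 0.0831198 m
Layer 3: 940 × 0.9034×10⁻⁴ × 0.4 = 0.03396784 m
Δh = 0.0505344 + 0.0831198 + 0.03396784 = 0.16762204 m ≈ 0.17 m

0.17 m of thermosteric rise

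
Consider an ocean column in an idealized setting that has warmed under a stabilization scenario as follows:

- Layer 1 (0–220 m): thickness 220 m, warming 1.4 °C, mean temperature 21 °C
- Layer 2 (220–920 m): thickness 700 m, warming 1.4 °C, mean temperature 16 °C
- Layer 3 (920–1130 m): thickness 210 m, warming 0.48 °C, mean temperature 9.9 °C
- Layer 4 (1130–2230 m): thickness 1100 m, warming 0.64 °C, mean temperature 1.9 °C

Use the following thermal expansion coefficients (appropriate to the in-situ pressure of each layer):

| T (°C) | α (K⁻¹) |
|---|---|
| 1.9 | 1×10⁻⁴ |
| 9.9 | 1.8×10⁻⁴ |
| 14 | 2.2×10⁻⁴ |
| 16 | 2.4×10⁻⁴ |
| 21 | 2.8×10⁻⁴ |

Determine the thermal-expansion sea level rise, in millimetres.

about 410 mm

Layer 1 at 21 °C → α = 2.8×10⁻⁴ K⁻¹
Layer 2 at 16 °C → α = 2.4×10⁻⁴ K⁻¹
Layer 3 at 9.9 °C → α = 1.8×10⁻⁴ K⁻¹
Layer 4 at 1.9 °C → α = 1×10⁻⁴ K⁻¹
Layer 1: 2.8×10⁻⁴ × 220 × 1.4 = 0.08624 m
1.4 × 700 × 2.4×10⁻⁴ = 0.23520 m
Layer 3: 0.48 × 1.8×10⁻⁴ × 210 = 0.018144 m
1130–2230 m: 1×10⁻⁴ × 0.64 × 1100 = 0.07040 m
Δh = 0.08624 + 0.23520 + 0.018144 + 0.07040 = 0.409984 m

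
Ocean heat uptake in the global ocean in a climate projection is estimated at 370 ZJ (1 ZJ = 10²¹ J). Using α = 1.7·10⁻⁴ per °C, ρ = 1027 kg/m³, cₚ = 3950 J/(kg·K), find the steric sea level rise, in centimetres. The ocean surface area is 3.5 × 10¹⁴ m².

Per unit area: Q = 370×10²¹ / (3.5×10¹⁴) ≈ 1.057×10⁹ J/m²
Δh = αQ/(ρcₚ) = 1.7×10⁻⁴ × 1.057×10⁹ / (1027 × 3950) ≈ 0.044295 m

about 4.43 cm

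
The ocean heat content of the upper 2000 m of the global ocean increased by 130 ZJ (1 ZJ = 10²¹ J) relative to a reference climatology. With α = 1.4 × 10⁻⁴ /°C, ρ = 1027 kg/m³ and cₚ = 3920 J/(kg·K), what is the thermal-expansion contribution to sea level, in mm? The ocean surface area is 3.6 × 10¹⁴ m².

Δh = 12.6 mm

Per unit area: Q = 130×10²¹ / (3.6×10¹⁴) ≈ 3.611×10⁸ J/m²
Δh = αQ/(ρcₚ) = 1.4×10⁻⁴ × 3.611×10⁸ / (1027 × 3920) ≈ 0.012557 m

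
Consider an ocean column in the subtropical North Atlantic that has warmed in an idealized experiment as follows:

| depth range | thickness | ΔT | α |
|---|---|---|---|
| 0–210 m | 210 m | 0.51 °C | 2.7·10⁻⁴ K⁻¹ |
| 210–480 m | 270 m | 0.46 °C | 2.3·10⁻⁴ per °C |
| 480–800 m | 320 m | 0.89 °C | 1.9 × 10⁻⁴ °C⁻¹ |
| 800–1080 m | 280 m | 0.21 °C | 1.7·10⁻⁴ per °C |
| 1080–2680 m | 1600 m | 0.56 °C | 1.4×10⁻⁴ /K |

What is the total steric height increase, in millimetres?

Layer 1: 0.51 × 2.7×10⁻⁴ × 210 = 0.028917 m
Layer 2: 0.46 × 2.3×10⁻⁴ × 270 = 0.028566 m
320 × 1.9×10⁻⁴ × 0.89 = 0.054112 m
800–1080 m: 280 × 0.21 × 1.7×10⁻⁴ = 0.009996 m
0.56 × 1.4×10⁻⁴ × 1600 = 0.12544 m
Δh = 0.028917 + 0.028566 + 0.054112 + 0.009996 + 0.12544 = 0.247031 m ≈ 250 mm

Δh = 250 mm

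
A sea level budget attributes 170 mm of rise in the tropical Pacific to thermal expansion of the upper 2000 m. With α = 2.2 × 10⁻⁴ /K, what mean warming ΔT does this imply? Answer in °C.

about 0.39 °C

ΔT = Δh/(αH) = 0.17 / (2.2×10⁻⁴ × 2000) ≈ 0.3864 °C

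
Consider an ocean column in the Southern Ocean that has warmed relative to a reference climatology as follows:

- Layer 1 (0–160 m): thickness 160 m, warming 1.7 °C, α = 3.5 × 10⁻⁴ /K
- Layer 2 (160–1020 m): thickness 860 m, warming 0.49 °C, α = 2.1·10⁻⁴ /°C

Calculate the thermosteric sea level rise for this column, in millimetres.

180 mm

160 × 3.5×10⁻⁴ × 1.7 = 0.09520 m
Layer 2: 2.1×10⁻⁴ × 0.49 × 860 = 0.088494 m
Δh = 0.09520 + 0.088494 = 0.183694 m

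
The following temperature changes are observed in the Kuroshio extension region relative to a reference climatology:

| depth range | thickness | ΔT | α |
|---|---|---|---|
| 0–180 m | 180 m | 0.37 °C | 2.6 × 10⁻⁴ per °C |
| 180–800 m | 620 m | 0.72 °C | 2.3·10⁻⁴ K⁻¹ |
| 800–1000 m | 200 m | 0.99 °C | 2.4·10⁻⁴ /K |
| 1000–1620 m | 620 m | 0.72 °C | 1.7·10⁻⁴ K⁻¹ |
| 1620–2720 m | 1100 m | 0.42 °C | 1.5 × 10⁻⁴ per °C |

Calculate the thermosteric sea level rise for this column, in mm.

180 × 2.6×10⁻⁴ × 0.37 = 0.017316 m
Layer 2: 0.72 × 620 × 2.3×10⁻⁴ = 0.102672 m
Layer 3: 200 × 0.99 × 2.4×10⁻⁴ = 0.04752 m
0.72 × 620 × 1.7×10⁻⁴ = 0.075888 m
0.42 × 1.5×10⁻⁴ × 1100 = 0.06930 m
Δh = 0.017316 + 0.102672 + 0.04752 + 0.075888 + 0.06930 = 0.312696 m

Δh = 310 mm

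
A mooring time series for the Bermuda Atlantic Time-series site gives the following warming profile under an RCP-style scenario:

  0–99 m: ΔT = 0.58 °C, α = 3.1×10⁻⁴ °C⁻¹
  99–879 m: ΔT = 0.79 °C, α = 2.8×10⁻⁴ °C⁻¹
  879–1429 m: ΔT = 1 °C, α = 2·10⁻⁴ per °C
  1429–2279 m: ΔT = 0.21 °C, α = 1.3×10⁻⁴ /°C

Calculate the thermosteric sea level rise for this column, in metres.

about 0.324 m

Layer 1: 99 × 0.58 × 3.1×10⁻⁴ = 0.0178002 m
Layer 2: 780 × 0.79 × 2.8×10⁻⁴ = 0.172536 m
879–1429 m: 2×10⁻⁴ × 550 × 1 = 0.11000 m
Layer 4: 1.3×10⁻⁴ × 0.21 × 850 = 0.023205 m
Δh = 0.0178002 + 0.172536 + 0.11000 + 0.023205 = 0.3235412 m ≈ 0.324 m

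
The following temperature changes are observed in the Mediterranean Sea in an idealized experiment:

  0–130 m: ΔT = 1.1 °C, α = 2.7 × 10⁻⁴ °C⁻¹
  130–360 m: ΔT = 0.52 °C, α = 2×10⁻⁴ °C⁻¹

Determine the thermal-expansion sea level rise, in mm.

62.5 mm

0–130 m: 1.1 × 130 × 2.7×10⁻⁴ = 0.03861 m
130–360 m: 230 × 0.52 × 2×10⁻⁴ = 0.02392 m
Δh = 0.03861 + 0.02392 = 0.06253 m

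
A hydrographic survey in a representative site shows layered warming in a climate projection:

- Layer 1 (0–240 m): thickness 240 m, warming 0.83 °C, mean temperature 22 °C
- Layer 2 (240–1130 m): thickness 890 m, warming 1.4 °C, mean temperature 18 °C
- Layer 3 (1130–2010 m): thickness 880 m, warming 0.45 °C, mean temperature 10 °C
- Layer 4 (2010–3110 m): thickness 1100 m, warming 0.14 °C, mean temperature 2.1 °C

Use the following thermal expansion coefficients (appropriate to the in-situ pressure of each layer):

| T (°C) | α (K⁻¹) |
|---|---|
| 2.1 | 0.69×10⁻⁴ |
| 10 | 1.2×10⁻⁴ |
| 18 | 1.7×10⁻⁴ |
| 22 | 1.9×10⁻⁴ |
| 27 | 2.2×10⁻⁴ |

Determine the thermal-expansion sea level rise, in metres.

Layer 1 at 22 °C → α = 1.9×10⁻⁴ K⁻¹
Layer 2 at 18 °C → α = 1.7×10⁻⁴ K⁻¹
Layer 3 at 10 °C → α = 1.2×10⁻⁴ K⁻¹
Layer 4 at 2.1 °C → α = 0.69×10⁻⁴ K⁻¹
Layer 1: 240 × 0.83 × 1.9×10⁻⁴ = 0.037848 m
1.4 × 1.7×10⁻⁴ × 890 = 0.21182 m
1130–2010 m: 880 × 0.45 × 1.2×10⁻⁴ = 0.04752 m
2010–3110 m: 0.69×10⁻⁴ × 0.14 × 1100 = 0.010626 m
Δh = 0.037848 + 0.21182 + 0.04752 + 0.010626 = 0.307814 m

Δh = 0.31 m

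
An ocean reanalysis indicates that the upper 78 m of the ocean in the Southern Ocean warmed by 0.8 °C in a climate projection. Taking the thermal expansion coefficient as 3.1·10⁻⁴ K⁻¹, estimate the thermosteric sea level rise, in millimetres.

Δh = αΔT·H = 3.1×10⁻⁴ × 0.8 × 78 = 0.019344 m

19.3 mm of thermosteric rise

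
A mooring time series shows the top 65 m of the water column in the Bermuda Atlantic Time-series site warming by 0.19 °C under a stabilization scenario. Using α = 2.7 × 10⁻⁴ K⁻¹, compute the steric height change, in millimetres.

3.33 mm of thermosteric rise

Δh = αΔT·H = 2.7×10⁻⁴ × 0.19 × 65 = 0.0033345 m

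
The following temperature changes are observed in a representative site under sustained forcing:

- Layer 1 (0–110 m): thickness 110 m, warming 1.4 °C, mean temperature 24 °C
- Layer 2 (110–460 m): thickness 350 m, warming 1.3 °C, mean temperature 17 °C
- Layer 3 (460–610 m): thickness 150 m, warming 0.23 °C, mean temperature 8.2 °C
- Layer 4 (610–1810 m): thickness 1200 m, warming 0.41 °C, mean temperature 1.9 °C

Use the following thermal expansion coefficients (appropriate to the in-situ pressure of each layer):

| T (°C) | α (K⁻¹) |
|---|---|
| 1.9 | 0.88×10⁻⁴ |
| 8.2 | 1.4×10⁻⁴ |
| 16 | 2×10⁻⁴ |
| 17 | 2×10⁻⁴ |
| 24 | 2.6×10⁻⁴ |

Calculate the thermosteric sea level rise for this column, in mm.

Layer 1 at 24 °C → α = 2.6×10⁻⁴ K⁻¹
Layer 2 at 17 °C → α = 2×10⁻⁴ K⁻¹
Layer 3 at 8.2 °C → α = 1.4×10⁻⁴ K⁻¹
Layer 4 at 1.9 °C → α = 0.88×10⁻⁴ K⁻¹
0–110 m: 2.6×10⁻⁴ × 110 × 1.4 = 0.04004 m
110–460 m: 1.3 × 2×10⁻⁴ × 350 = 0.09100 m
Layer 3: 1.4×10⁻⁴ × 150 × 0.23 = 0.00483 m
610–1810 m: 0.41 × 0.88×10⁻⁴ × 1200 = 0.043296 m
Δh = 0.04004 + 0.09100 + 0.00483 + 0.043296 = 0.179166 m ≈ 179 mm

179 mm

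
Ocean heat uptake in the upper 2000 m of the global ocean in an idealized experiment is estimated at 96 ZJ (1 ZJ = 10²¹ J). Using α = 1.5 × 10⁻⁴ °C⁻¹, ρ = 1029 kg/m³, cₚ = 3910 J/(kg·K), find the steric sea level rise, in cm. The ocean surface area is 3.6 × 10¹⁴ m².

Δh ≈ 0.994 cm

Per unit area: Q = 96×10²¹ / (3.6×10¹⁴) ≈ 2.667×10⁸ J/m²
Δh = αQ/(ρcₚ) = 1.5×10⁻⁴ × 2.667×10⁸ / (1029 × 3910) ≈ 0.0099431 m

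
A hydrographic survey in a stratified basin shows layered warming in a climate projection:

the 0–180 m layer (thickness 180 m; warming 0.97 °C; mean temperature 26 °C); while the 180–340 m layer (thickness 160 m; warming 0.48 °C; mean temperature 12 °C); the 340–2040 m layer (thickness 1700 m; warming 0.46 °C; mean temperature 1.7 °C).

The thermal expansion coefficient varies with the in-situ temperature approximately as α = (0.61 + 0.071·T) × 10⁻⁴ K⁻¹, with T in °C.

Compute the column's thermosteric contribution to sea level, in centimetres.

11.1 cm

Layer 1: α = (0.61 + 0.071×26)×10⁻⁴ = 2.456×10⁻⁴ K⁻¹
Layer 2: α = (0.61 + 0.071×12)×10⁻⁴ = 1.462×10⁻⁴ K⁻¹
Layer 3: α = (0.61 + 0.071×1.7)×10⁻⁴ = 0.7307×10⁻⁴ K⁻¹
2.456×10⁻⁴ × 0.97 × 180 = 0.04288176 m
180–340 m: 1.462×10⁻⁴ × 160 × 0.48 = 0.01122816 m
340–2040 m: 1700 × 0.7307×10⁻⁴ × 0.46 = 0.05714074 m
Δh = 0.04288176 + 0.01122816 + 0.05714074 = 0.11125066 m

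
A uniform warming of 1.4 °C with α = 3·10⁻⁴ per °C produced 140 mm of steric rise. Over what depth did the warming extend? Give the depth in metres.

330 m

H = Δh/(αΔT) = 0.14 / (3×10⁻⁴ × 1.4) ≈ 333.3 m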